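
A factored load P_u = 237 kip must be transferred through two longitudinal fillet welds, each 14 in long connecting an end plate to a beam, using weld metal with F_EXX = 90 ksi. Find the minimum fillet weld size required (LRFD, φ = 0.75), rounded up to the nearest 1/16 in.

Total weld length L = 28 in.
Required throat t_e = P_u / (φ × 0.6 F_EXX × L) = 237 / (0.75 × 0.6 × 90 × 28) = 0.209 in.
Required leg w = t_e / 0.707 = 0.2956 in → use 5/16 in.

w = 5/16 in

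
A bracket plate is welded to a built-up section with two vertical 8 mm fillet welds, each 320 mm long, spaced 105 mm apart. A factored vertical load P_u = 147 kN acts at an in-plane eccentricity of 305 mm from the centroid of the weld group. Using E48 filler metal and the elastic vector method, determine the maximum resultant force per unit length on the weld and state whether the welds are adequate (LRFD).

E48XX → F_EXX = 480 MPa.
Total weld length L_w = 640 mm. Treat welds as unit-width lines.
Polar moment about centroid: J = 2[d³/12 + d(b/2)²] = 2[320³/12 + 320×52.5²] = 7225000 mm³.
Direct shear f_v = P/L_w = 147×10³ / 640 = 229.7 N/mm (vertical).
Torsion M = P·e = 147×10³ × 305 = 44835000 N·mm.
Critical point at (x, y) = (52.5, 160) from centroid. f_tx = M·y/J = 992.8 N/mm; f_ty = M·x/J = 325.8 N/mm.
Resultant f_max = √[f_tx² + (f_v + f_ty)²] = √[992.8² + (229.7 + 325.8)²] = 1138 N/mm.
Capacity per unit length: φr_n = 0.75 × 0.6 × 480 × (0.707 × 8) = 1222 N/mm.
1138 ≤ 1222 → adequate.

f_max ≈ 1140 N/mm; adequate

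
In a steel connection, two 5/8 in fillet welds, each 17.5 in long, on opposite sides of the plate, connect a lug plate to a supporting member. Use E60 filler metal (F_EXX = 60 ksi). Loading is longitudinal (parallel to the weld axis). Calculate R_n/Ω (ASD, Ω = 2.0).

Effective throat t_e = 0.707 × 0.625 = 0.4419 in.
Total length L = 35 in; A_we = 0.4419 × 35 = 15.47 in².
F_nw = 0.6 F_EXX = 0.6 × 60 = 36 ksi.
R_n = 36 × 15.47 = 556.8 kip; R_n/Ω = 556.8/2.0 = 278.4 kip.

R_n/Ω ≈ 278 kip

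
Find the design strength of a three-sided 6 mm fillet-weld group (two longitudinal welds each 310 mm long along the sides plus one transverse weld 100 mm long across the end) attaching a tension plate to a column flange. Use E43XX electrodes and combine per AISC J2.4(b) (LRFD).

φR_n ≈ 591 kN

E43XX → F_EXX = 430 MPa.
t_e = 0.707 × 6 = 4.242 mm.
R_nwl = 0.6 × 430 × 4.242 × 620 × 10⁻³ = 678.6 kN (longitudinal, 2 welds).
R_nwt = 0.6 × 430 × 4.242 × 100 × 10⁻³ = 109.4 kN (transverse, base value).
(i) R_nwl + R_nwt = 788 kN; (ii) 0.85 R_nwl + 1.5 R_nwt = 740.9 kN.
R_n = max = 788 kN [governs: (i)]; φR_n = 591 kN.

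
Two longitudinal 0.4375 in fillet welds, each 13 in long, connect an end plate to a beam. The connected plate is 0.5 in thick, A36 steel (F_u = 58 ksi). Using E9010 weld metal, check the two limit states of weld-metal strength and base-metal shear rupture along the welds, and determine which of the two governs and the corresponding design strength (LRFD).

φR_n ≈ 326 kips (weld metal governs)

E90XX → F_EXX = 90 ksi.
t_e = 0.707 × 0.4375 = 0.3093 in; L = 26 in.
Weld metal: φR_n = 0.75 × 0.6 × 90 × 0.3093 × 26 = 325.7 kips.
Base metal (shear rupture): φR_n = 0.75 × 0.6 × 58 × 0.5 × 26 = 339.3 kips.
Governing: weld metal.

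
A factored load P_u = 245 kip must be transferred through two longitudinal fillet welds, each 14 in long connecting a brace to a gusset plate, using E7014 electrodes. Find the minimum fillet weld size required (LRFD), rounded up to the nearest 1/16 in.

w = 7/16 in

E70XX → F_EXX = 70 ksi.
Total weld length L = 28 in.
Required throat t_e = P_u / (φ × 0.6 F_EXX × L) = 245 / (0.75 × 0.6 × 70 × 28) = 0.2778 in.
Required leg w = t_e / 0.707 = 0.3929 in → use 7/16 in.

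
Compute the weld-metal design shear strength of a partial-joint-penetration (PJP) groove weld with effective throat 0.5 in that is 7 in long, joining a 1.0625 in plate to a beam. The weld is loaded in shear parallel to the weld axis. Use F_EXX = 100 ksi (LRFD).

φR_n ≈ 158 kips

Effective throat (given) t_e = 0.5 in.
A_we = 0.5 × 7 = 3.5 in².
F_nw = 0.6 F_EXX = 60 ksi.
φR_n = 0.75 × 60 × 3.5 = 157.5 kips.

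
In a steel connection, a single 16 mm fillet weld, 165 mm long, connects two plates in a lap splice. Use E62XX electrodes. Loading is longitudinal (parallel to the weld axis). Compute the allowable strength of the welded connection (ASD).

R_n/Ω ≈ 347 kN

E62XX → F_EXX = 620 MPa.
Effective throat t_e = 0.707 × 16 = 11.31 mm.
Total length L = 165 mm; A_we = 11.31 × 165 = 1866 mm².
F_nw = 0.6 F_EXX = 0.6 × 620 = 372 MPa.
R_n = 372 × 1866 × 10⁻³ = 694.3 kN; R_n/Ω = 694.3/2.0 = 347.2 kN.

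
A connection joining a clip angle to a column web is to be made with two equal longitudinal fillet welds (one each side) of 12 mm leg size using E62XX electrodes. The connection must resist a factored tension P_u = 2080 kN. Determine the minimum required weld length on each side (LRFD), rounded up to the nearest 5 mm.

E62XX → F_EXX = 620 MPa.
Throat t_e = 0.707 × 12 = 8.484 mm.
φr_n = 0.75 × 0.6 × 620 × 8.484 × 10⁻³ = 2.367 kN/mm.
L_req = P_u / φr_n = 2080 / 2.367 = 878.7 mm total.
Per side: 878.7 / 2 = 439.4 mm.
Round up → use L = 440 mm on each side.

L = 440 mm on each side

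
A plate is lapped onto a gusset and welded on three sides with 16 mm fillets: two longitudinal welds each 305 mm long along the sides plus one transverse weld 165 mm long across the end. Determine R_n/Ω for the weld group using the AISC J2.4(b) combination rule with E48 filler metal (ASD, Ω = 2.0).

R_n/Ω ≈ 1260 kN

E48XX → F_EXX = 480 MPa.
t_e = 0.707 × 16 = 11.31 mm.
R_nwl = 0.6 × 480 × 11.31 × 610 × 10⁻³ = 1987 kN (longitudinal, 2 welds).
R_nwt = 0.6 × 480 × 11.31 × 165 × 10⁻³ = 537.5 kN (transverse, base value).
(i) R_nwl + R_nwt = 2525 kN; (ii) 0.85 R_nwl + 1.5 R_nwt = 2496 kN.
R_n = max = 2525 kN [governs: (i)]; R_n/Ω = 1262 kN.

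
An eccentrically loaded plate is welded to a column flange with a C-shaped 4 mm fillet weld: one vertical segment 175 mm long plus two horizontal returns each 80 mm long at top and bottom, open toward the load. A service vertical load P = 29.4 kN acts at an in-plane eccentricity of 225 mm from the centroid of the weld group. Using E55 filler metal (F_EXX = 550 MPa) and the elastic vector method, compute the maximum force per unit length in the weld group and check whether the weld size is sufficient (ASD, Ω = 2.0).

f_max ≈ 429 N/mm; adequate

Total weld length L_w = 335 mm. Treat welds as unit-width lines.
Centroid: x̄ = 2×80×40 / 335 = 19.1 mm from the vertical weld.
Polar moment about centroid: J = I_x + I_y = [175³/12 + 2×80×87.5²] + [175×19.1² + 2(80³/12 + 80×20.9²)] = 1891000 mm³.
Direct shear f_v = P/L_w = 29.4×10³ / 335 = 87.76 N/mm (vertical).
Torsion M = P·e = 29.4×10³ × 225 = 6615000 N·mm.
Critical point at (x, y) = (60.9, 87.5) from centroid. f_tx = M·y/J = 306.1 N/mm; f_ty = M·x/J = 213.1 N/mm.
Resultant f_max = √[f_tx² + (f_v + f_ty)²] = √[306.1² + (87.76 + 213.1)²] = 429.2 N/mm.
Capacity per unit length: r_n/Ω = (1/2.0) × 0.6 × 550 × (0.707 × 4) = 466.6 N/mm.
429.2 ≤ 466.6 → adequate.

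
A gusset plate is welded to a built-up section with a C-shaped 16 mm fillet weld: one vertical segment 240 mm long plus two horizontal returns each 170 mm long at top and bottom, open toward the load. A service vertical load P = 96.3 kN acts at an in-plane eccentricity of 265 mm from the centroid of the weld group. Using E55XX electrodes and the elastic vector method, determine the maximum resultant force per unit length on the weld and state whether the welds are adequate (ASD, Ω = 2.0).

E55XX → F_EXX = 550 MPa.
Total weld length L_w = 580 mm. Treat welds as unit-width lines.
Centroid: x̄ = 2×170×85 / 580 = 49.83 mm from the vertical weld.
Polar moment about centroid: J = I_x + I_y = [240³/12 + 2×170×120²] + [240×49.83² + 2(170³/12 + 170×35.17²)] = 7883000 mm³.
Direct shear f_v = P/L_w = 96.3×10³ / 580 = 166 N/mm (vertical).
Torsion M = P·e = 96.3×10³ × 265 = 25520000 N·mm.
Critical point at (x, y) = (120.2, 120) from centroid. f_tx = M·y/J = 388.5 N/mm; f_ty = M·x/J = 389 N/mm.
Resultant f_max = √[f_tx² + (f_v + f_ty)²] = √[388.5² + (166 + 389)²] = 677.5 N/mm.
Capacity per unit length: r_n/Ω = (1/2.0) × 0.6 × 550 × (0.707 × 16) = 1866 N/mm.
677.5 ≤ 1866 → adequate.

f_max ≈ 677 N/mm; adequate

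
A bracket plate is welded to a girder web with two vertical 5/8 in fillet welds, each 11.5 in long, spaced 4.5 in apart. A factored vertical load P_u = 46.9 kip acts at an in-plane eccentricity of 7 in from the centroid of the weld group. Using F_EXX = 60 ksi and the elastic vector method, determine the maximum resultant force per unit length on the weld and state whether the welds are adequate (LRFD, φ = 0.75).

Total weld length L_w = 23 in. Treat welds as unit-width lines.
Polar moment about centroid: J = 2[d³/12 + d(b/2)²] = 2[11.5³/12 + 11.5×2.25²] = 369.9 in³.
Direct shear f_v = P/L_w = 46.9 / 23 = 2.039 kip/in (vertical).
Torsion M = P·e = 46.9 × 7 = 328.3 kip·in.
Critical point at (x, y) = (2.25, 5.75) from centroid. f_tx = M·y/J = 5.103 kip/in; f_ty = M·x/J = 1.997 kip/in.
Resultant f_max = √[f_tx² + (f_v + f_ty)²] = √[5.103² + (2.039 + 1.997)²] = 6.506 kip/in.
Capacity per unit length: φr_n = 0.75 × 0.6 × 60 × (0.707 × 0.625) = 11.93 kip/in.
6.506 ≤ 11.93 → adequate.

f_max ≈ 6.51 kip/in; adequate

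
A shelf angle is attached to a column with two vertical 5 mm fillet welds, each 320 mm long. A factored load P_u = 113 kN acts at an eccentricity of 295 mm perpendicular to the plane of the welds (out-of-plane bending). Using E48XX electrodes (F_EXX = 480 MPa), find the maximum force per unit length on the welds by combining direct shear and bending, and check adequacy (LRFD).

f_max ≈ 992 N/mm; NOT adequate

L_w = 2 × 320 = 640 mm; section modulus (unit throat) S = 2 × L²/6 = 34130 mm².
Direct shear f_v = P/L_w = 113×10³/640 = 176.6 N/mm.
Moment M = P × e = 113×10³ × 295 = 33335000 N·mm; bending f_b = M/S = 976.6 N/mm.
f_max = √(f_v² + f_b²) = √(176.6² + 976.6²) = 992.4 N/mm.
φr_n = 0.75 × 0.6 × 480 × (0.707 × 5) = 763.6 N/mm → NOT adequate.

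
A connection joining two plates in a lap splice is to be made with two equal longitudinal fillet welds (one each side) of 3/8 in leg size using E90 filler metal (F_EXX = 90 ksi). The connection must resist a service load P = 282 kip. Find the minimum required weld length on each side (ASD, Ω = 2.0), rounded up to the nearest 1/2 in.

Throat t_e = 0.707 × 0.375 = 0.2651 in.
r_n/Ω = (0.6 × 90 × 0.2651) / 2.0 = 7.158 kip/in.
L_req = P / (r_n/Ω) = 282 / 7.158 = 39.39 in total.
Per side: 39.39 / 2 = 19.7 in.
Round up → use L = 20 in on each side.

L = 20 in on each side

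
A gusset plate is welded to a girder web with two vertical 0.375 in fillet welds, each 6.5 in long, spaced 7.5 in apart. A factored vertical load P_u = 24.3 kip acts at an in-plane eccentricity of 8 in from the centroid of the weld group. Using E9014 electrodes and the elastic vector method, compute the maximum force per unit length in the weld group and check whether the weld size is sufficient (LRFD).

f_max ≈ 5.76 kip/in; adequate

E90XX → F_EXX = 90 ksi.
Total weld length L_w = 13 in. Treat welds as unit-width lines.
Polar moment about centroid: J = 2[d³/12 + d(b/2)²] = 2[6.5³/12 + 6.5×3.75²] = 228.6 in³.
Direct shear f_v = P/L_w = 24.3 / 13 = 1.869 kip/in (vertical).
Torsion M = P·e = 24.3 × 8 = 194.4 kip·in.
Critical point at (x, y) = (3.75, 3.25) from centroid. f_tx = M·y/J = 2.764 kip/in; f_ty = M·x/J = 3.189 kip/in.
Resultant f_max = √[f_tx² + (f_v + f_ty)²] = √[2.764² + (1.869 + 3.189)²] = 5.764 kip/in.
Capacity per unit length: φr_n = 0.75 × 0.6 × 90 × (0.707 × 0.375) = 10.74 kip/in.
5.764 ≤ 10.74 → adequate.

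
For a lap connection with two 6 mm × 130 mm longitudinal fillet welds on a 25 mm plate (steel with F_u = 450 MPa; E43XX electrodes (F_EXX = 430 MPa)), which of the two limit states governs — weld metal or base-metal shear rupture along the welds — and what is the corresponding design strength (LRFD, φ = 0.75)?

φR_n ≈ 213 kN (weld metal governs)

t_e = 0.707 × 6 = 4.242 mm; L = 260 mm.
Weld metal: φR_n = 0.75 × 0.6 × 430 × 4.242 × 260 × 10⁻³ = 213.4 kN.
Base metal (shear rupture): φR_n = 0.75 × 0.6 × 450 × 25 × 260 × 10⁻³ = 1316 kN.
Governing: weld metal.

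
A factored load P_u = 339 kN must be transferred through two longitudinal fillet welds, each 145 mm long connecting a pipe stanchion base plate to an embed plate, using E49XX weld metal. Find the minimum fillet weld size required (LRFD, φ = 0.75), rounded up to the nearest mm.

w = 8 mm

E49XX → F_EXX = 490 MPa.
Total weld length L = 290 mm.
Required throat t_e = P_u / (φ × 0.6 F_EXX × L) = 339 / (0.75 × 0.6 × 490 × 290 × 10⁻³) = 5.301 mm.
Required leg w = t_e / 0.707 = 7.498 mm → use 8 mm.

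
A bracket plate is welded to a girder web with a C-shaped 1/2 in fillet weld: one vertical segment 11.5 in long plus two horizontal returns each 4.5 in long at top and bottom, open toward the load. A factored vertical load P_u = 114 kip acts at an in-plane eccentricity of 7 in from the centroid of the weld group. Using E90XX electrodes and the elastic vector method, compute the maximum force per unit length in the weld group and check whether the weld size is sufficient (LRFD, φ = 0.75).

E90XX → F_EXX = 90 ksi.
Total weld length L_w = 20.5 in. Treat welds as unit-width lines.
Centroid: x̄ = 2×4.5×2.25 / 20.5 = 0.9878 in from the vertical weld.
Polar moment about centroid: J = I_x + I_y = [11.5³/12 + 2×4.5×5.75²] + [11.5×0.9878² + 2(4.5³/12 + 4.5×1.262²)] = 465 in³.
Direct shear f_v = P/L_w = 114 / 20.5 = 5.561 kip/in (vertical).
Torsion M = P·e = 114 × 7 = 798 kip·in.
Critical point at (x, y) = (3.512, 5.75) from centroid. f_tx = M·y/J = 9.867 kip/in; f_ty = M·x/J = 6.027 kip/in.
Resultant f_max = √[f_tx² + (f_v + f_ty)²] = √[9.867² + (5.561 + 6.027)²] = 15.22 kip/in.
Capacity per unit length: φr_n = 0.75 × 0.6 × 90 × (0.707 × 0.5) = 14.32 kip/in.
15.22 > 14.32 → NOT adequate.

f_max ≈ 15.2 kip/in; NOT adequate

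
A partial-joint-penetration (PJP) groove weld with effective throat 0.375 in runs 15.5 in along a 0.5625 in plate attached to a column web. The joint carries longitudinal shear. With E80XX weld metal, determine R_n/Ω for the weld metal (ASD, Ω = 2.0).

E80XX → F_EXX = 80 ksi.
Effective throat (given) t_e = 0.375 in.
A_we = 0.375 × 15.5 = 5.812 in².
F_nw = 0.6 F_EXX = 48 ksi.
R_n/Ω = (48 × 5.812) / 2.0 = 139.5 kip.

R_n/Ω ≈ 140 kip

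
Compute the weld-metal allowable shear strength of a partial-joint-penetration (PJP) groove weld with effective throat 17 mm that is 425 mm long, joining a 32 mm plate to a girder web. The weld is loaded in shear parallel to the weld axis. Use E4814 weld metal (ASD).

R_n/Ω ≈ 1040 kN

E48XX → F_EXX = 480 MPa.
Effective throat (given) t_e = 17 mm.
A_we = 17 × 425 = 7225 mm².
F_nw = 0.6 F_EXX = 288 MPa.
R_n/Ω = (288 × 7225) / 2.0 × 10⁻³ = 1040 kN.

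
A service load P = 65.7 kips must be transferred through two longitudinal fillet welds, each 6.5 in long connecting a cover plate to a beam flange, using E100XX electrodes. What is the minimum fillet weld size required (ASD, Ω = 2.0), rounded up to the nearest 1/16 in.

w = 1/4 in

E100XX → F_EXX = 100 ksi.
Total weld length L = 13 in.
Required throat t_e = P × Ω / (0.6 F_EXX × L) = 65.7 × 2.0 / (0.6 × 100 × 13) = 0.1685 in.
Required leg w = t_e / 0.707 = 0.2383 in → use 1/4 in.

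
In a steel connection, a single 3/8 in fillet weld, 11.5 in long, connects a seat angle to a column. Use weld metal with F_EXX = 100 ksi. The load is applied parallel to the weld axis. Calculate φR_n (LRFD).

Effective throat t_e = 0.707 × 0.375 = 0.2651 in.
Total length L = 11.5 in; A_we = 0.2651 × 11.5 = 3.049 in².
F_nw = 0.6 F_EXX = 0.6 × 100 = 60 ksi.
φR_n = 0.75 × 60 × 3.049 = 137.2 kips.

φR_n ≈ 137 kips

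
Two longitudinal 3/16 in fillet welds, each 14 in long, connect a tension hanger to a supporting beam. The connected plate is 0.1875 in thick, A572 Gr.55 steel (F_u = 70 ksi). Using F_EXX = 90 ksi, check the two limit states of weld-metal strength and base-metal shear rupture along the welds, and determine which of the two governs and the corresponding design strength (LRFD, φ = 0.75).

φR_n ≈ 150 kip (weld metal governs)

t_e = 0.707 × 0.1875 = 0.1326 in; L = 28 in.
Weld metal: φR_n = 0.75 × 0.6 × 90 × 0.1326 × 28 = 150.3 kip.
Base metal (shear rupture): φR_n = 0.75 × 0.6 × 70 × 0.1875 × 28 = 165.4 kip.
Governing: weld metal.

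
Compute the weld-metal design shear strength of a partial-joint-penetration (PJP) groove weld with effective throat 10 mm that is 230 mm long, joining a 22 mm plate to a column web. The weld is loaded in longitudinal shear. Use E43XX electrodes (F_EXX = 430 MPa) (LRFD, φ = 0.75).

φR_n ≈ 445 kN

Effective throat (given) t_e = 10 mm.
A_we = 10 × 230 = 2300 mm².
F_nw = 0.6 F_EXX = 258 MPa.
φR_n = 0.75 × 258 × 2300 × 10⁻³ = 445 kN.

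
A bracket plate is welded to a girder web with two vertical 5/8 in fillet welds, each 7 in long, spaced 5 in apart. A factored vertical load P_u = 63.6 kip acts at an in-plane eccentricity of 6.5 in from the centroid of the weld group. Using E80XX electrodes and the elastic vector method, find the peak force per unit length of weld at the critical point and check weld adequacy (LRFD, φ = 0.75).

E80XX → F_EXX = 80 ksi.
Total weld length L_w = 14 in. Treat welds as unit-width lines.
Polar moment about centroid: J = 2[d³/12 + d(b/2)²] = 2[7³/12 + 7×2.5²] = 144.7 in³.
Direct shear f_v = P/L_w = 63.6 / 14 = 4.543 kip/in (vertical).
Torsion M = P·e = 63.6 × 6.5 = 413.4 kip·in.
Critical point at (x, y) = (2.5, 3.5) from centroid. f_tx = M·y/J = 10 kip/in; f_ty = M·x/J = 7.144 kip/in.
Resultant f_max = √[f_tx² + (f_v + f_ty)²] = √[10² + (4.543 + 7.144)²] = 15.38 kip/in.
Capacity per unit length: φr_n = 0.75 × 0.6 × 80 × (0.707 × 0.625) = 15.91 kip/in.
15.38 ≤ 15.91 → adequate.

f_max ≈ 15.4 kip/in; adequate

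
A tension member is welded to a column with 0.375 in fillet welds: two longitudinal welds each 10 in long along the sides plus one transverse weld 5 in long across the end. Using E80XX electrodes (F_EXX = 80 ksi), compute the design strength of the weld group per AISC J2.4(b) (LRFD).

φR_n ≈ 239 kips

t_e = 0.707 × 0.375 = 0.2651 in.
R_nwl = 0.6 × 80 × 0.2651 × 20 = 254.5 kips (longitudinal, 2 welds).
R_nwt = 0.6 × 80 × 0.2651 × 5 = 63.63 kips (transverse, base value).
(i) R_nwl + R_nwt = 318.1 kips; (ii) 0.85 R_nwl + 1.5 R_nwt = 311.8 kips.
R_n = max = 318.1 kips [governs: (i)]; φR_n = 238.6 kips.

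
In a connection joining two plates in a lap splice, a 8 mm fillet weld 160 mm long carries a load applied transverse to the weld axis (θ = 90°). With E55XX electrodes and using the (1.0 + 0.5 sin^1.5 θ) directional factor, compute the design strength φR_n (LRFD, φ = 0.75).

E55XX → F_EXX = 550 MPa.
t_e = 0.707 × 8 = 5.656 mm; A_we = 5.656 × 160 = 905 mm².
Directional factor: 1.0 + 0.5 sin^1.5(90°) = 1.5.
F_nw = 0.6 × 550 × 1.5 = 495 MPa.
φR_n = 0.75 × 495 × 905 × 10⁻³ = 336 kN.

φR_n ≈ 336 kN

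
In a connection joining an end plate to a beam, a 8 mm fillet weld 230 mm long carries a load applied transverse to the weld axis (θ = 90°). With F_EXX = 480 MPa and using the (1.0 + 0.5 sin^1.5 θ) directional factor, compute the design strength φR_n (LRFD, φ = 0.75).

t_e = 0.707 × 8 = 5.656 mm; A_we = 5.656 × 230 = 1301 mm².
Directional factor: 1.0 + 0.5 sin^1.5(90°) = 1.5.
F_nw = 0.6 × 480 × 1.5 = 432 MPa.
φR_n = 0.75 × 432 × 1301 × 10⁻³ = 421.5 kN.

φR_n ≈ 421 kN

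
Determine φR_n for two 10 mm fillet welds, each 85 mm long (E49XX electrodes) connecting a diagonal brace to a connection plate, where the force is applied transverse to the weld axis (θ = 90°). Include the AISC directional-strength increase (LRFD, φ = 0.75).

E49XX → F_EXX = 490 MPa.
t_e = 0.707 × 10 = 7.07 mm; A_we = 7.07 × 170 = 1202 mm².
Directional factor: 1.0 + 0.5 sin^1.5(90°) = 1.5.
F_nw = 0.6 × 490 × 1.5 = 441 MPa.
φR_n = 0.75 × 441 × 1202 × 10⁻³ = 397.5 kN.

φR_n ≈ 398 kN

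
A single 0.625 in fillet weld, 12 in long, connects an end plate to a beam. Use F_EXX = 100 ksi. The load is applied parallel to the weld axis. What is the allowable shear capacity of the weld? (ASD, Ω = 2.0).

R_n/Ω ≈ 159 kips

Effective throat t_e = 0.707 × 0.625 = 0.4419 in.
Total length L = 12 in; A_we = 0.4419 × 12 = 5.302 in².
F_nw = 0.6 F_EXX = 0.6 × 100 = 60 ksi.
R_n = 60 × 5.302 = 318.1 kips; R_n/Ω = 318.1/2.0 = 159.1 kips.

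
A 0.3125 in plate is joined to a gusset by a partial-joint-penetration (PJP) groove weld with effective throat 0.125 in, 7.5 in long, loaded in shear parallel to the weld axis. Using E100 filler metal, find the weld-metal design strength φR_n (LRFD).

φR_n ≈ 42.2 kip

E100XX → F_EXX = 100 ksi.
Effective throat (given) t_e = 0.125 in.
A_we = 0.125 × 7.5 = 0.9375 in².
F_nw = 0.6 F_EXX = 60 ksi.
φR_n = 0.75 × 60 × 0.9375 = 42.19 kip.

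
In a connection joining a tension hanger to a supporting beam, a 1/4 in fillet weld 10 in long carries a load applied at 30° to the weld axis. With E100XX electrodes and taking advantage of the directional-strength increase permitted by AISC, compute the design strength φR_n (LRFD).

E100XX → F_EXX = 100 ksi.
t_e = 0.707 × 0.25 = 0.1767 in; A_we = 0.1767 × 10 = 1.767 in².
Directional factor: 1.0 + 0.5 sin^1.5(30°) = 1.177.
F_nw = 0.6 × 100 × 1.177 = 70.61 ksi.
φR_n = 0.75 × 70.61 × 1.767 = 93.6 kips.

φR_n ≈ 93.6 kips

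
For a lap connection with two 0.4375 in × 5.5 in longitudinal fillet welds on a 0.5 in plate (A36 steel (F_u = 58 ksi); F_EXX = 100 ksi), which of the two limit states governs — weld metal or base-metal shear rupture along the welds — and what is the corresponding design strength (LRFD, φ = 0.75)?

t_e = 0.707 × 0.4375 = 0.3093 in; L = 11 in.
Weld metal: φR_n = 0.75 × 0.6 × 100 × 0.3093 × 11 = 153.1 kips.
Base metal (shear rupture): φR_n = 0.75 × 0.6 × 58 × 0.5 × 11 = 143.5 kips.
Governing: base-metal shear rupture.

φR_n ≈ 144 kips (base-metal shear rupture governs)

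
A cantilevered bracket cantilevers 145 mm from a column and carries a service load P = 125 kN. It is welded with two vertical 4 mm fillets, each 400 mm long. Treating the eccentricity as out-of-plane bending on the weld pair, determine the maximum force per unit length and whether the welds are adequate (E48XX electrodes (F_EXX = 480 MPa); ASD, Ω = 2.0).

L_w = 2 × 400 = 800 mm; section modulus (unit throat) S = 2 × L²/6 = 53330 mm².
Direct shear f_v = P/L_w = 125×10³/800 = 156.2 N/mm.
Moment M = P × e = 125×10³ × 145 = 18125000 N·mm; bending f_b = M/S = 339.8 N/mm.
f_max = √(f_v² + f_b²) = √(156.2² + 339.8²) = 374 N/mm.
r_n/Ω = (1/2.0) × 0.6 × 480 × (0.707 × 4) = 407.2 N/mm → adequate.

f_max ≈ 374 N/mm; adequate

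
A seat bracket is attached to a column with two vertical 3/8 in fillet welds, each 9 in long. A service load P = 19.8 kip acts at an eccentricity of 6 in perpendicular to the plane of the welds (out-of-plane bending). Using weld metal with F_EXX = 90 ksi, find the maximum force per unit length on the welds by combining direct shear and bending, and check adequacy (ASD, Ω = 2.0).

f_max ≈ 4.54 kip/in; adequate

L_w = 2 × 9 = 18 in; section modulus (unit throat) S = 2 × L²/6 = 27 in².
Direct shear f_v = P/L_w = 19.8/18 = 1.1 kip/in.
Moment M = P × e = 19.8 × 6 = 118.8 kip·in; bending f_b = M/S = 4.4 kip/in.
f_max = √(f_v² + f_b²) = √(1.1² + 4.4²) = 4.535 kip/in.
r_n/Ω = (1/2.0) × 0.6 × 90 × (0.707 × 0.375) = 7.158 kip/in → adequate.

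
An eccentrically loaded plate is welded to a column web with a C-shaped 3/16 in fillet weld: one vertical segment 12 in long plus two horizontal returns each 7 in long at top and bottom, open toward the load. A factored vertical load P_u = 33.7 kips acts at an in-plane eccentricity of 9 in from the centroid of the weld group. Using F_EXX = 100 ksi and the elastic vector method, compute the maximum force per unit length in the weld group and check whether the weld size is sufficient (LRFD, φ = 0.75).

Total weld length L_w = 26 in. Treat welds as unit-width lines.
Centroid: x̄ = 2×7×3.5 / 26 = 1.885 in from the vertical weld.
Polar moment about centroid: J = I_x + I_y = [12³/12 + 2×7×6²] + [12×1.885² + 2(7³/12 + 7×1.615²)] = 784.3 in³.
Direct shear f_v = P/L_w = 33.7 / 26 = 1.296 kip/in (vertical).
Torsion M = P·e = 33.7 × 9 = 303.3 kip·in.
Critical point at (x, y) = (5.115, 6) from centroid. f_tx = M·y/J = 2.32 kip/in; f_ty = M·x/J = 1.978 kip/in.
Resultant f_max = √[f_tx² + (f_v + f_ty)²] = √[2.32² + (1.296 + 1.978)²] = 4.013 kip/in.
Capacity per unit length: φr_n = 0.75 × 0.6 × 100 × (0.707 × 0.1875) = 5.965 kip/in.
4.013 ≤ 5.965 → adequate.

f_max ≈ 4.01 kip/in; adequate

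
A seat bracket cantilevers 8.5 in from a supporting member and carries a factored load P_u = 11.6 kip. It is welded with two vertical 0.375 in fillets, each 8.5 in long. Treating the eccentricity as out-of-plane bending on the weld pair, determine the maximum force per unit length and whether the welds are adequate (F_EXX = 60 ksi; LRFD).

L_w = 2 × 8.5 = 17 in; section modulus (unit throat) S = 2 × L²/6 = 24.08 in².
Direct shear f_v = P/L_w = 11.6/17 = 0.6824 kip/in.
Moment M = P × e = 11.6 × 8.5 = 98.6 kip·in; bending f_b = M/S = 4.094 kip/in.
f_max = √(f_v² + f_b²) = √(0.6824² + 4.094²) = 4.151 kip/in.
φr_n = 0.75 × 0.6 × 60 × (0.707 × 0.375) = 7.158 kip/in → adequate.

f_max ≈ 4.15 kip/in; adequate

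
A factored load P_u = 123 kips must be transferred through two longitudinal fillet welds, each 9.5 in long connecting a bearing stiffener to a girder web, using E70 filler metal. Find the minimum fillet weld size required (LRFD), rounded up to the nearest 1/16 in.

w = 5/16 in

E70XX → F_EXX = 70 ksi.
Total weld length L = 19 in.
Required throat t_e = P_u / (φ × 0.6 F_EXX × L) = 123 / (0.75 × 0.6 × 70 × 19) = 0.2055 in.
Required leg w = t_e / 0.707 = 0.2907 in → use 5/16 in.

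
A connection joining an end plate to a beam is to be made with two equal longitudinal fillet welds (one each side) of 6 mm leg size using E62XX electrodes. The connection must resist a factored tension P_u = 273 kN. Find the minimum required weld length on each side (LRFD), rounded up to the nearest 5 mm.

E62XX → F_EXX = 620 MPa.
Throat t_e = 0.707 × 6 = 4.242 mm.
φr_n = 0.75 × 0.6 × 620 × 4.242 × 10⁻³ = 1.184 kN/mm.
L_req = P_u / φr_n = 273 / 1.184 = 230.7 mm total.
Per side: 230.7 / 2 = 115.3 mm.
Round up → use L = 120 mm on each side.

L = 120 mm on each side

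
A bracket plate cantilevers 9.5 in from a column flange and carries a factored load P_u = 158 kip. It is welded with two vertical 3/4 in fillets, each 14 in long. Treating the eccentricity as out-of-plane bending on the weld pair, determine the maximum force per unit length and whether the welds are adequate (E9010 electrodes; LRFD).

E90XX → F_EXX = 90 ksi.
L_w = 2 × 14 = 28 in; section modulus (unit throat) S = 2 × L²/6 = 65.33 in².
Direct shear f_v = P/L_w = 158/28 = 5.643 kip/in.
Moment M = P × e = 158 × 9.5 = 1501 kip·in; bending f_b = M/S = 22.97 kip/in.
f_max = √(f_v² + f_b²) = √(5.643² + 22.97²) = 23.66 kip/in.
φr_n = 0.75 × 0.6 × 90 × (0.707 × 0.75) = 21.48 kip/in → NOT adequate.

f_max ≈ 23.7 kip/in; NOT adequate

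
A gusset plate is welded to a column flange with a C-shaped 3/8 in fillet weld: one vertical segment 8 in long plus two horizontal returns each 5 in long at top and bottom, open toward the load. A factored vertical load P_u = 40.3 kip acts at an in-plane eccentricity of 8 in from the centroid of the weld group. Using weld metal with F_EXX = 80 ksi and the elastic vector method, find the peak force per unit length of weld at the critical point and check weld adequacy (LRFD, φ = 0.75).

f_max ≈ 8.58 kip/in; adequate

Total weld length L_w = 18 in. Treat welds as unit-width lines.
Centroid: x̄ = 2×5×2.5 / 18 = 1.389 in from the vertical weld.
Polar moment about centroid: J = I_x + I_y = [8³/12 + 2×5×4²] + [8×1.389² + 2(5³/12 + 5×1.111²)] = 251.3 in³.
Direct shear f_v = P/L_w = 40.3 / 18 = 2.239 kip/in (vertical).
Torsion M = P·e = 40.3 × 8 = 322.4 kip·in.
Critical point at (x, y) = (3.611, 4) from centroid. f_tx = M·y/J = 5.132 kip/in; f_ty = M·x/J = 4.633 kip/in.
Resultant f_max = √[f_tx² + (f_v + f_ty)²] = √[5.132² + (2.239 + 4.633)²] = 8.577 kip/in.
Capacity per unit length: φr_n = 0.75 × 0.6 × 80 × (0.707 × 0.375) = 9.544 kip/in.
8.577 ≤ 9.544 → adequate.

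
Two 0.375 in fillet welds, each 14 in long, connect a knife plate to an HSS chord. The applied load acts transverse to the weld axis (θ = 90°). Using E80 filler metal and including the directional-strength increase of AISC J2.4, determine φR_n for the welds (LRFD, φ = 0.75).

E80XX → F_EXX = 80 ksi.
t_e = 0.707 × 0.375 = 0.2651 in; A_we = 0.2651 × 28 = 7.423 in².
Directional factor: 1.0 + 0.5 sin^1.5(90°) = 1.5.
F_nw = 0.6 × 80 × 1.5 = 72 ksi.
φR_n = 0.75 × 72 × 7.423 = 400.9 kips.

φR_n ≈ 401 kips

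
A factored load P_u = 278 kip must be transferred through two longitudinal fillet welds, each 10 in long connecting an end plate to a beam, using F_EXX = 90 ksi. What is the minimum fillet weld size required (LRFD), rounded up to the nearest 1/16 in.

w = 1/2 in

Total weld length L = 20 in.
Required throat t_e = P_u / (φ × 0.6 F_EXX × L) = 278 / (0.75 × 0.6 × 90 × 20) = 0.3432 in.
Required leg w = t_e / 0.707 = 0.4854 in → use 1/2 in.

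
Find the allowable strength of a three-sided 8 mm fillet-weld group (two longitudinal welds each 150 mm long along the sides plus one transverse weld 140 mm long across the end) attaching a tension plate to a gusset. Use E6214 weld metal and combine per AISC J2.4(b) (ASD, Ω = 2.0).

E62XX → F_EXX = 620 MPa.
t_e = 0.707 × 8 = 5.656 mm.
R_nwl = 0.6 × 620 × 5.656 × 300 × 10⁻³ = 631.2 kN (longitudinal, 2 welds).
R_nwt = 0.6 × 620 × 5.656 × 140 × 10⁻³ = 294.6 kN (transverse, base value).
(i) R_nwl + R_nwt = 925.8 kN; (ii) 0.85 R_nwl + 1.5 R_nwt = 978.4 kN.
R_n = max = 978.4 kN [governs: (ii)]; R_n/Ω = 489.2 kN.

R_n/Ω ≈ 489 kN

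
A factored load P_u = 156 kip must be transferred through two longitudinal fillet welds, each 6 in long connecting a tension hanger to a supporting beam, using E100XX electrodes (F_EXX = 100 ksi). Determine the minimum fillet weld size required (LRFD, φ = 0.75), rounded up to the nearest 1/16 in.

Total weld length L = 12 in.
Required throat t_e = P_u / (φ × 0.6 F_EXX × L) = 156 / (0.75 × 0.6 × 100 × 12) = 0.2889 in.
Required leg w = t_e / 0.707 = 0.4086 in → use 7/16 in.

w = 7/16 in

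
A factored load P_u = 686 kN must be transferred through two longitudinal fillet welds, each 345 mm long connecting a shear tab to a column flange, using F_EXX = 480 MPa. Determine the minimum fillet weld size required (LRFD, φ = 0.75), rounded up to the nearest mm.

Total weld length L = 690 mm.
Required throat t_e = P_u / (φ × 0.6 F_EXX × L) = 686 / (0.75 × 0.6 × 480 × 690 × 10⁻³) = 4.603 mm.
Required leg w = t_e / 0.707 = 6.51 mm → use 7 mm.

w = 7 mm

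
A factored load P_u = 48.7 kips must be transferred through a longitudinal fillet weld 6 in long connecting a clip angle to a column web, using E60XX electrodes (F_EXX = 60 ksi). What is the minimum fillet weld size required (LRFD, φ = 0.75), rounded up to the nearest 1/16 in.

Total weld length L = 6 in.
Required throat t_e = P_u / (φ × 0.6 F_EXX × L) = 48.7 / (0.75 × 0.6 × 60 × 6) = 0.3006 in.
Required leg w = t_e / 0.707 = 0.4252 in → use 7/16 in.

w = 7/16 in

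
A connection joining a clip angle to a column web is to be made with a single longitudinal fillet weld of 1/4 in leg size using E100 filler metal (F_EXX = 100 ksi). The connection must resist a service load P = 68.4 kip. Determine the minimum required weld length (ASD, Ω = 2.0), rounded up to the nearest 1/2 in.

Throat t_e = 0.707 × 0.25 = 0.1767 in.
r_n/Ω = (0.6 × 100 × 0.1767) / 2.0 = 5.302 kip/in.
L_req = P / (r_n/Ω) = 68.4 / 5.302 = 12.9 in total.
Round up → use L = 13 in.

L = 13 in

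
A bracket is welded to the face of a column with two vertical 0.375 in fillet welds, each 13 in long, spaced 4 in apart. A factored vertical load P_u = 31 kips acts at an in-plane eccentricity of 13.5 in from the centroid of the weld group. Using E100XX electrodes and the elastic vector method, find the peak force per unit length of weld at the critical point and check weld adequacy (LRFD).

f_max ≈ 6.5 kip/in; adequate

E100XX → F_EXX = 100 ksi.
Total weld length L_w = 26 in. Treat welds as unit-width lines.
Polar moment about centroid: J = 2[d³/12 + d(b/2)²] = 2[13³/12 + 13×2²] = 470.2 in³.
Direct shear f_v = P/L_w = 31 / 26 = 1.192 kip/in (vertical).
Torsion M = P·e = 31 × 13.5 = 418.5 kip·in.
Critical point at (x, y) = (2, 6.5) from centroid. f_tx = M·y/J = 5.786 kip/in; f_ty = M·x/J = 1.78 kip/in.
Resultant f_max = √[f_tx² + (f_v + f_ty)²] = √[5.786² + (1.192 + 1.78)²] = 6.505 kip/in.
Capacity per unit length: φr_n = 0.75 × 0.6 × 100 × (0.707 × 0.375) = 11.93 kip/in.
6.505 ≤ 11.93 → adequate.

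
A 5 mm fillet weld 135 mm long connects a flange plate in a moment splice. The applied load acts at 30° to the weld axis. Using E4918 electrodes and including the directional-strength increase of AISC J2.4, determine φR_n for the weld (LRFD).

φR_n ≈ 124 kN

E49XX → F_EXX = 490 MPa.
t_e = 0.707 × 5 = 3.535 mm; A_we = 3.535 × 135 = 477.2 mm².
Directional factor: 1.0 + 0.5 sin^1.5(30°) = 1.177.
F_nw = 0.6 × 490 × 1.177 = 346 MPa.
φR_n = 0.75 × 346 × 477.2 × 10⁻³ = 123.8 kN.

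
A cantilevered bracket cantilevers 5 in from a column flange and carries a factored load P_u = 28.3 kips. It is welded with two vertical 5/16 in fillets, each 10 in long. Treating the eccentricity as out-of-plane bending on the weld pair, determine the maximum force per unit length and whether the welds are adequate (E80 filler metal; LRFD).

E80XX → F_EXX = 80 ksi.
L_w = 2 × 10 = 20 in; section modulus (unit throat) S = 2 × L²/6 = 33.33 in².
Direct shear f_v = P/L_w = 28.3/20 = 1.415 kip/in.
Moment M = P × e = 28.3 × 5 = 141.5 kip·in; bending f_b = M/S = 4.245 kip/in.
f_max = √(f_v² + f_b²) = √(1.415² + 4.245²) = 4.475 kip/in.
φr_n = 0.75 × 0.6 × 80 × (0.707 × 0.3125) = 7.954 kip/in → adequate.

f_max ≈ 4.47 kip/in; adequate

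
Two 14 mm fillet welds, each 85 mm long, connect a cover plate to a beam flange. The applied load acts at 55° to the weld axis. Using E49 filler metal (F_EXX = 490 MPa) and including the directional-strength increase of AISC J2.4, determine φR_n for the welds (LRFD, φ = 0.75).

φR_n ≈ 509 kN

t_e = 0.707 × 14 = 9.898 mm; A_we = 9.898 × 170 = 1683 mm².
Directional factor: 1.0 + 0.5 sin^1.5(55°) = 1.371.
F_nw = 0.6 × 490 × 1.371 = 403 MPa.
φR_n = 0.75 × 403 × 1683 × 10⁻³ = 508.6 kN.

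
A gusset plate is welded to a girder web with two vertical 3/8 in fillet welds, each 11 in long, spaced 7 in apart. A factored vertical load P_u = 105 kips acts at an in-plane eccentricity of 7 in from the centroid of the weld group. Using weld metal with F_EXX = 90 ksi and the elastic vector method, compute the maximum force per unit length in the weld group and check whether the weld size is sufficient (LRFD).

f_max ≈ 13 kip/in; NOT adequate

Total weld length L_w = 22 in. Treat welds as unit-width lines.
Polar moment about centroid: J = 2[d³/12 + d(b/2)²] = 2[11³/12 + 11×3.5²] = 491.3 in³.
Direct shear f_v = P/L_w = 105 / 22 = 4.773 kip/in (vertical).
Torsion M = P·e = 105 × 7 = 735 kip·in.
Critical point at (x, y) = (3.5, 5.5) from centroid. f_tx = M·y/J = 8.228 kip/in; f_ty = M·x/J = 5.236 kip/in.
Resultant f_max = √[f_tx² + (f_v + f_ty)²] = √[8.228² + (4.773 + 5.236)²] = 12.96 kip/in.
Capacity per unit length: φr_n = 0.75 × 0.6 × 90 × (0.707 × 0.375) = 10.74 kip/in.
12.96 > 10.74 → NOT adequate.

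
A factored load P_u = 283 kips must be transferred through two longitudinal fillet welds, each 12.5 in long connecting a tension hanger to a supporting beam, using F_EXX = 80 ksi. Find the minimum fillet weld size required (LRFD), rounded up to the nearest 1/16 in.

w = 1/2 in

Total weld length L = 25 in.
Required throat t_e = P_u / (φ × 0.6 F_EXX × L) = 283 / (0.75 × 0.6 × 80 × 25) = 0.3144 in.
Required leg w = t_e / 0.707 = 0.4448 in → use 1/2 in.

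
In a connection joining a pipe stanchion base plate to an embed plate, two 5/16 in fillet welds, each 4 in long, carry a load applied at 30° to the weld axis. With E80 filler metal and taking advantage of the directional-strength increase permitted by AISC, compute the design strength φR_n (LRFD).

E80XX → F_EXX = 80 ksi.
t_e = 0.707 × 0.3125 = 0.2209 in; A_we = 0.2209 × 8 = 1.767 in².
Directional factor: 1.0 + 0.5 sin^1.5(30°) = 1.177.
F_nw = 0.6 × 80 × 1.177 = 56.49 ksi.
φR_n = 0.75 × 56.49 × 1.767 = 74.88 kips.

φR_n ≈ 74.9 kips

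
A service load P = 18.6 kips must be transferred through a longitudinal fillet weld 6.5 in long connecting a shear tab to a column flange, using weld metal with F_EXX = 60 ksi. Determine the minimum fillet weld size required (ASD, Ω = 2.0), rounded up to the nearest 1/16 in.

w = 1/4 in

Total weld length L = 6.5 in.
Required throat t_e = P × Ω / (0.6 F_EXX × L) = 18.6 × 2.0 / (0.6 × 60 × 6.5) = 0.159 in.
Required leg w = t_e / 0.707 = 0.2249 in → use 1/4 in.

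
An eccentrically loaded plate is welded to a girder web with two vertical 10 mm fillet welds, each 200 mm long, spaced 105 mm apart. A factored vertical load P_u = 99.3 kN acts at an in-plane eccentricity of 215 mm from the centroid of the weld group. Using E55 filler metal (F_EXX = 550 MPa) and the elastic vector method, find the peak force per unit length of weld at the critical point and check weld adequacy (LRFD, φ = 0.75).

f_max ≈ 1130 N/mm; adequate

Total weld length L_w = 400 mm. Treat welds as unit-width lines.
Polar moment about centroid: J = 2[d³/12 + d(b/2)²] = 2[200³/12 + 200×52.5²] = 2436000 mm³.
Direct shear f_v = P/L_w = 99.3×10³ / 400 = 248.2 N/mm (vertical).
Torsion M = P·e = 99.3×10³ × 215 = 21350000 N·mm.
Critical point at (x, y) = (52.5, 100) from centroid. f_tx = M·y/J = 876.5 N/mm; f_ty = M·x/J = 460.2 N/mm.
Resultant f_max = √[f_tx² + (f_v + f_ty)²] = √[876.5² + (248.2 + 460.2)²] = 1127 N/mm.
Capacity per unit length: φr_n = 0.75 × 0.6 × 550 × (0.707 × 10) = 1750 N/mm.
1127 ≤ 1750 → adequate.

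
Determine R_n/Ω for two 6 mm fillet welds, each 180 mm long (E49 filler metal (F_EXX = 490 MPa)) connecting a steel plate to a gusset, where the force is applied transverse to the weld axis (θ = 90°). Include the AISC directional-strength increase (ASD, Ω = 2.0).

R_n/Ω ≈ 337 kN

t_e = 0.707 × 6 = 4.242 mm; A_we = 4.242 × 360 = 1527 mm².
Directional factor: 1.0 + 0.5 sin^1.5(90°) = 1.5.
F_nw = 0.6 × 490 × 1.5 = 441 MPa.
R_n/Ω = (441 × 1527) / 2.0 × 10⁻³ = 336.7 kN.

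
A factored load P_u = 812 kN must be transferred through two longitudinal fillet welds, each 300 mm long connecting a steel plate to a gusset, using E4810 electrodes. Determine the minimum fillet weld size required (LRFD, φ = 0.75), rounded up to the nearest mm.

E48XX → F_EXX = 480 MPa.
Total weld length L = 600 mm.
Required throat t_e = P_u / (φ × 0.6 F_EXX × L) = 812 / (0.75 × 0.6 × 480 × 600 × 10⁻³) = 6.265 mm.
Required leg w = t_e / 0.707 = 8.862 mm → use 9 mm.

w = 9 mm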